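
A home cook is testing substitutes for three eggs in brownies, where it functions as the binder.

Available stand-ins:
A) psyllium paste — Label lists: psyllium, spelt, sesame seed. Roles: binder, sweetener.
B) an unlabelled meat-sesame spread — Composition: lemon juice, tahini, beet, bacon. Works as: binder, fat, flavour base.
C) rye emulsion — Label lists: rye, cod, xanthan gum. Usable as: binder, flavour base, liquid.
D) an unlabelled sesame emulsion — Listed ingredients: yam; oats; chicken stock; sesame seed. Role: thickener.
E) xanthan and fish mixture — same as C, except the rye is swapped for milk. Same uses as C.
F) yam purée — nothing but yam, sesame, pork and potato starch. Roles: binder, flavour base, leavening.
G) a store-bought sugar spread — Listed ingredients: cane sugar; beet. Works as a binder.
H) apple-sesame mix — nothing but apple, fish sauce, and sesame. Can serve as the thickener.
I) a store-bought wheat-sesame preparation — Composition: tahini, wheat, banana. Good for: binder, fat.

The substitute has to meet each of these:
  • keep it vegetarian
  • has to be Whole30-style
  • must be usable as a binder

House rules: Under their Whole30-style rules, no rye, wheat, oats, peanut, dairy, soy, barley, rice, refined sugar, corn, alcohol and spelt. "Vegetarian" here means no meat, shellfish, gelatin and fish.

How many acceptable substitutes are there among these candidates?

0

A: has spelt, so not Whole30-style — no
B: has bacon, so not vegetarian — no
C: has rye, so not Whole30-style; has cod, so not vegetarian — out
D: not usable as a binder; has oats, so not Whole30-style (and 1 more) — out
E: has milk, so not Whole30-style; has cod, so not vegetarian — reject
F: has pork, so not vegetarian — out
G: has cane sugar, so not Whole30-style — no
H: not usable as a binder; has fish sauce, so not vegetarian — reject
I: has wheat, so not Whole30-style — out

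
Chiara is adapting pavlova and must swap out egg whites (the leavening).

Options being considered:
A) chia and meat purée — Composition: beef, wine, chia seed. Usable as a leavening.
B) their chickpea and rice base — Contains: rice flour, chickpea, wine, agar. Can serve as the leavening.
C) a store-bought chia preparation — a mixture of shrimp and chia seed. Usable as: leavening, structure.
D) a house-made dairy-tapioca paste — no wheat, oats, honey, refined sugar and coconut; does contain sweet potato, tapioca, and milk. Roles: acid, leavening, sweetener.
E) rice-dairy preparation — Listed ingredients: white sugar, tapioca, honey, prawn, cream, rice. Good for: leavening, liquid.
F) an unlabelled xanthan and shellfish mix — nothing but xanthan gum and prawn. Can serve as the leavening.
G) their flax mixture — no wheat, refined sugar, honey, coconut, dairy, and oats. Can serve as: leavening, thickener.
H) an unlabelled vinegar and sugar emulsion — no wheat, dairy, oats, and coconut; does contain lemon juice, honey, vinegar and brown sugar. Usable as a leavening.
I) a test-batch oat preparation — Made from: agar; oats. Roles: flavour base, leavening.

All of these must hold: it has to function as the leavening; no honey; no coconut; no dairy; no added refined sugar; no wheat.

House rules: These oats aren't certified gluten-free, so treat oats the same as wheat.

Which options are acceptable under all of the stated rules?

A, B, C, F, G

A: every rule checks out — valid
B: wine and rice flour etc. — none of it excluded — keep
C: all constraints satisfied — OK
D: has milk, so not dairy-free — reject
E: has cream, so not dairy-free; has white sugar, so not no-added-sugar (and 1 more) — reject
F: works as a leavening, no honey, wheat-free — valid
G: every rule checks out — keep
H: has brown sugar, so not no-added-sugar; has honey, so not honey-free — out
I: has oats, so not wheat-free — no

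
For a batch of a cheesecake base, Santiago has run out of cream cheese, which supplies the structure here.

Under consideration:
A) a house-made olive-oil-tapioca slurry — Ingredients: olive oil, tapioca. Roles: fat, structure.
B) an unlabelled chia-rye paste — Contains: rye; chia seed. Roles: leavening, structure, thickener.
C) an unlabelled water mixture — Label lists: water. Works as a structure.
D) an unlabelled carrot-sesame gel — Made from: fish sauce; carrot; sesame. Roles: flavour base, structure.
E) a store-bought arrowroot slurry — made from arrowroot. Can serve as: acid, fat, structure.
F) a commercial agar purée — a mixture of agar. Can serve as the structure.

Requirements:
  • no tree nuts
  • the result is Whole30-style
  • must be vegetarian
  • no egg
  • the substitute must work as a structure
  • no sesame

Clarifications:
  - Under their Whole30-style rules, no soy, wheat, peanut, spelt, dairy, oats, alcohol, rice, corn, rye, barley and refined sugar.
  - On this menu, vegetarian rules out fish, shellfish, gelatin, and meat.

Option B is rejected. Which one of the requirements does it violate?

Whole30-style

usable as a structure: satisfied
Whole30-style: has rye — fails
vegetarian: satisfied
tree-nut-free: satisfied
egg-free: satisfied
sesame-free: satisfied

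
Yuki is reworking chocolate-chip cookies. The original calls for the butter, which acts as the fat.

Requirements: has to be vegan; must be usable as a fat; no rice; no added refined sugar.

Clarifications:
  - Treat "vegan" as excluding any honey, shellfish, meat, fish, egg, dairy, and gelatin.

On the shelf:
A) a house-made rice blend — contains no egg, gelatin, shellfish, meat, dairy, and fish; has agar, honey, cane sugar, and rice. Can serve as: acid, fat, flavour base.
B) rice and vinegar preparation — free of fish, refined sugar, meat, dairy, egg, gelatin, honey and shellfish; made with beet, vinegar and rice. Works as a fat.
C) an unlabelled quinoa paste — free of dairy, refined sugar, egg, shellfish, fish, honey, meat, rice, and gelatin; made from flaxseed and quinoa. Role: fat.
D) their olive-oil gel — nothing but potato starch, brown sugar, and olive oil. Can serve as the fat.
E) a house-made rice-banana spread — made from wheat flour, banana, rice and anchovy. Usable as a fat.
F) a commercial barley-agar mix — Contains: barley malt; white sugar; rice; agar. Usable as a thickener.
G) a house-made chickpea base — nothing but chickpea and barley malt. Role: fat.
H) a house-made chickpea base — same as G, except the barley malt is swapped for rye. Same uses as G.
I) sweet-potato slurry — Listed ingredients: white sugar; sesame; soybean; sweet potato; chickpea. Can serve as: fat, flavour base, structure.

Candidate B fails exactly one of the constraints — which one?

usable as a fat: satisfied
vegan: satisfied
rice-free: has rice — fails
no-added-sugar: satisfied

rice-free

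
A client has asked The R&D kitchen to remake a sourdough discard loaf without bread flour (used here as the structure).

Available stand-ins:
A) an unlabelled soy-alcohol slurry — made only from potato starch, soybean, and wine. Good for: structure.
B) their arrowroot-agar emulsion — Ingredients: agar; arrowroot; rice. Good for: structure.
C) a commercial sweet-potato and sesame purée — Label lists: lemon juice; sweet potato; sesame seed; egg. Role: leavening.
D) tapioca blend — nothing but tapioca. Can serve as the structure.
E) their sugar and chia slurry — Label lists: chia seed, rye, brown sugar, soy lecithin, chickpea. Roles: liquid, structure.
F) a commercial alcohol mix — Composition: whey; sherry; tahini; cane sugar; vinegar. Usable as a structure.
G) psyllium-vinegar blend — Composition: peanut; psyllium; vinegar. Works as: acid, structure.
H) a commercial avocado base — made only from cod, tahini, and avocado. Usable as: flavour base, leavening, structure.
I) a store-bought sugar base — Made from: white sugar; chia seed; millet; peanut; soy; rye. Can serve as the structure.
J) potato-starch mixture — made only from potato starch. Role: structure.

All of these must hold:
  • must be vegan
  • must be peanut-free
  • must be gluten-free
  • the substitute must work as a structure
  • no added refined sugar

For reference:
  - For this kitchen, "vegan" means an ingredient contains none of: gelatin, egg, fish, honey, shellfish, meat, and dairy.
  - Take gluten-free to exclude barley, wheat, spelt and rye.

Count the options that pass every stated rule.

4

A: no peanut, no refined sugar — valid
B: nothing on the exclusion list — valid
C: not usable as a structure; has egg, so not vegan — out
D: all constraints satisfied — OK
E: has rye, so not gluten-free; has brown sugar, so not no-added-sugar — out
F: has whey, so not vegan; has cane sugar, so not no-added-sugar — out
G: has peanut, so not peanut-free — out
H: has cod, so not vegan — reject
I: has rye, so not gluten-free; has white sugar, so not no-added-sugar (and 1 more) — reject
J: vegan, no refined sugar — valid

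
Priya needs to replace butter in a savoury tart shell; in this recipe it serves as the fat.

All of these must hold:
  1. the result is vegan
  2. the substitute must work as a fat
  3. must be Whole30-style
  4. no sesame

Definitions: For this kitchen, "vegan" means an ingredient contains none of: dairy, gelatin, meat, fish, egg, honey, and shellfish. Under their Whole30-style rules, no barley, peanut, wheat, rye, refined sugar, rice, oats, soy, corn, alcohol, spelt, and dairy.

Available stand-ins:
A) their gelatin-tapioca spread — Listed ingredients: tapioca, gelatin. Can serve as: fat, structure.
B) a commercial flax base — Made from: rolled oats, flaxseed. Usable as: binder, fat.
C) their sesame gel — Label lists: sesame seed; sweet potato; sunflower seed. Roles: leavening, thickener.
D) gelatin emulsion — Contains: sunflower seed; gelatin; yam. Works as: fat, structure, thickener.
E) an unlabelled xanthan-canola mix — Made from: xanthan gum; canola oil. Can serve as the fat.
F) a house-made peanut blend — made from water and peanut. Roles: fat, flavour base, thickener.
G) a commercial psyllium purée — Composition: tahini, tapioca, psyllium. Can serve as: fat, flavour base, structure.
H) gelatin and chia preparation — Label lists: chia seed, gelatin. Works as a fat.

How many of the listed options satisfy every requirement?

A: has gelatin, so not vegan — reject
B: has rolled oats, so not Whole30-style — no
C: not usable as a fat; has sesame seed, so not sesame-free — no
D: has gelatin, so not vegan — reject
E: all constraints satisfied — OK
F: has peanut, so not Whole30-style — reject
G: has tahini, so not sesame-free — out
H: has gelatin, so not vegan — no

1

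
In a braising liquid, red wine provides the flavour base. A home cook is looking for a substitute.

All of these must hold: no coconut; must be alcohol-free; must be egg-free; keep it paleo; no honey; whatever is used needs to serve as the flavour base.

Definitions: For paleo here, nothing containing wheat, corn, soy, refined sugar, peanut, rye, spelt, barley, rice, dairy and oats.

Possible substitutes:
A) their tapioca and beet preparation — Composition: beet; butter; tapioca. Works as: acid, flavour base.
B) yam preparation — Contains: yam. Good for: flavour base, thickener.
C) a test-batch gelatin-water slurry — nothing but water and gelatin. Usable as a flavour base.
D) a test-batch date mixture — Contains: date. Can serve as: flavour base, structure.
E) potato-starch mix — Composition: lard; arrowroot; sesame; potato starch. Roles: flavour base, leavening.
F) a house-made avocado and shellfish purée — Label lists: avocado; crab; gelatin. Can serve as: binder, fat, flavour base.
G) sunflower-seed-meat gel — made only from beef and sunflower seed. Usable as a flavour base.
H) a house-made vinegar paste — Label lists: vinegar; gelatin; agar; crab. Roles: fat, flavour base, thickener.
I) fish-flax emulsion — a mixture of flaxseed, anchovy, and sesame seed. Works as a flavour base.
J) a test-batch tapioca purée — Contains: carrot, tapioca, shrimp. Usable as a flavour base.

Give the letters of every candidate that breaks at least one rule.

A: has butter, so not paleo — reject
B: nothing on the exclusion list — keep
C: paleo, no coconut — valid
D: every rule checks out — valid
E: lard and sesame etc. — none of it excluded — keep
F: works as a flavour base, no alcohol, no egg — keep
G: only beef and sunflower seed; none excluded — valid
H: gelatin and crab etc. — none of it excluded — OK
I: only anchovy, sesame seed and flaxseed; none excluded — OK
J: only shrimp, tapioca, and carrot; none excluded — valid

A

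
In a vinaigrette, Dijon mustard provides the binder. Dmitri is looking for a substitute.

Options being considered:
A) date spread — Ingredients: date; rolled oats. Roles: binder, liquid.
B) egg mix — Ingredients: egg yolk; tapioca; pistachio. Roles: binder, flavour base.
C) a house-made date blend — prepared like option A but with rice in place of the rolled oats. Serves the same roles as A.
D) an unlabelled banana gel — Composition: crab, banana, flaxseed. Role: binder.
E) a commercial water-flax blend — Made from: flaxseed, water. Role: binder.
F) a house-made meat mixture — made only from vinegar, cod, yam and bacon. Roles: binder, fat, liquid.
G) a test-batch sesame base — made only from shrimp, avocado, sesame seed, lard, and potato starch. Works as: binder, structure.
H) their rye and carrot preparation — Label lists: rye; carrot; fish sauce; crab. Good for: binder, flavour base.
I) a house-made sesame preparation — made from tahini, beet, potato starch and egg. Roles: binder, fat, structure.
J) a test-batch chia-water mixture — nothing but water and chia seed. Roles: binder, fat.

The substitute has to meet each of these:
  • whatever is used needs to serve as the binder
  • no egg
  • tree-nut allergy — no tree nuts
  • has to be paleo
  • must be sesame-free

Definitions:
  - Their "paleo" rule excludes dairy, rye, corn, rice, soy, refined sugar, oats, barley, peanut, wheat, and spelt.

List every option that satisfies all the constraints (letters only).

A: has rolled oats, so not paleo — out
B: has egg yolk, so not egg-free; has pistachio, so not tree-nut-free — reject
C: has rice, so not paleo — out
D: all constraints satisfied — OK
E: nothing on the exclusion list — OK
F: works as a binder, no sesame, no tree nuts — valid
G: has sesame seed, so not sesame-free — out
H: has rye, so not paleo — no
I: has egg, so not egg-free; has tahini, so not sesame-free — reject
J: nothing on the exclusion list — OK

D, E, F, J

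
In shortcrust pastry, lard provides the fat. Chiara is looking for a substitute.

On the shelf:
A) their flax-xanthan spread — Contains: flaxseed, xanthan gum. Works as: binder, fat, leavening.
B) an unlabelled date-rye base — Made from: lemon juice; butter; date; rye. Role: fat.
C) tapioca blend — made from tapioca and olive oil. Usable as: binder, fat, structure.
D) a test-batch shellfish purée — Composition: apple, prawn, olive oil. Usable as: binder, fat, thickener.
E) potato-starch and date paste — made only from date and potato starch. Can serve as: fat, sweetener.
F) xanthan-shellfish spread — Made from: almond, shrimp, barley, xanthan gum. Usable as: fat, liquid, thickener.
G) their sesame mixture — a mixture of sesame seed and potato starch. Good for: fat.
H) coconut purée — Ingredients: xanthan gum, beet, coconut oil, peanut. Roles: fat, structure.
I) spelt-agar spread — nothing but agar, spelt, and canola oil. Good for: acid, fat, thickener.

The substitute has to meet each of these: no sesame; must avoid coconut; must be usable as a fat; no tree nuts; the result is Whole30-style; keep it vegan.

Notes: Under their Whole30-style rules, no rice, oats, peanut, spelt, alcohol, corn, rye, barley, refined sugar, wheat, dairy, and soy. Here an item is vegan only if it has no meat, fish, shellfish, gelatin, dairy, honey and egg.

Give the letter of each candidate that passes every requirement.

A, C, E

A: all constraints satisfied — keep
B: has butter, so not Whole30-style; has butter, so not vegan — out
C: Whole30-style, no tree nuts — keep
D: has prawn, so not vegan — reject
E: nothing on the exclusion list — keep
F: has barley, so not Whole30-style; has shrimp, so not vegan (and 1 more) — out
G: has sesame seed, so not sesame-free — reject
H: has peanut, so not Whole30-style; has coconut oil, so not coconut-free — out
I: has spelt, so not Whole30-style — out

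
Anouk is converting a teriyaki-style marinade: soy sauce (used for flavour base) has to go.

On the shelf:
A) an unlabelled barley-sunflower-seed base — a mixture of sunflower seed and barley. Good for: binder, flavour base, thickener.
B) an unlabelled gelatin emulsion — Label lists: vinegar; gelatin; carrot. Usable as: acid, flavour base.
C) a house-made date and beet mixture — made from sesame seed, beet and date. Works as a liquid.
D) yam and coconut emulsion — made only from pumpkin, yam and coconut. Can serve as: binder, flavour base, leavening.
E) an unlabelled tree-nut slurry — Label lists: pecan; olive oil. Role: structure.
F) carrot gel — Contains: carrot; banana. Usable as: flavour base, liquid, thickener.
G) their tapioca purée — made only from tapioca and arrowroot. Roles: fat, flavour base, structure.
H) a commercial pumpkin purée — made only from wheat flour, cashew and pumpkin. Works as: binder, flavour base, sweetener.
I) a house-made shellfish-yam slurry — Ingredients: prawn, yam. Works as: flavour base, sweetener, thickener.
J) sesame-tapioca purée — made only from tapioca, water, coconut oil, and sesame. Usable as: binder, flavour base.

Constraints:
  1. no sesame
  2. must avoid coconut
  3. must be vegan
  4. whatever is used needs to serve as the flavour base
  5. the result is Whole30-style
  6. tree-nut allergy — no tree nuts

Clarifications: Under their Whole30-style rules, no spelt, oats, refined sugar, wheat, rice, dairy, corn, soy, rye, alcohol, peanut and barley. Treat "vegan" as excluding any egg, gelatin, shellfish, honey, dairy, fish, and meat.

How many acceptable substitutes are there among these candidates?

2

A: has barley, so not Whole30-style — reject
B: has gelatin, so not vegan — reject
C: not usable as a flavour base; has sesame seed, so not sesame-free — no
D: has coconut, so not coconut-free — reject
E: not usable as a flavour base; has pecan, so not tree-nut-free — no
F: only carrot and banana; none excluded — OK
G: only arrowroot and tapioca; none excluded — valid
H: has wheat flour, so not Whole30-style; has cashew, so not tree-nut-free — reject
I: has prawn, so not vegan — no
J: has sesame, so not sesame-free; has coconut oil, so not coconut-free — reject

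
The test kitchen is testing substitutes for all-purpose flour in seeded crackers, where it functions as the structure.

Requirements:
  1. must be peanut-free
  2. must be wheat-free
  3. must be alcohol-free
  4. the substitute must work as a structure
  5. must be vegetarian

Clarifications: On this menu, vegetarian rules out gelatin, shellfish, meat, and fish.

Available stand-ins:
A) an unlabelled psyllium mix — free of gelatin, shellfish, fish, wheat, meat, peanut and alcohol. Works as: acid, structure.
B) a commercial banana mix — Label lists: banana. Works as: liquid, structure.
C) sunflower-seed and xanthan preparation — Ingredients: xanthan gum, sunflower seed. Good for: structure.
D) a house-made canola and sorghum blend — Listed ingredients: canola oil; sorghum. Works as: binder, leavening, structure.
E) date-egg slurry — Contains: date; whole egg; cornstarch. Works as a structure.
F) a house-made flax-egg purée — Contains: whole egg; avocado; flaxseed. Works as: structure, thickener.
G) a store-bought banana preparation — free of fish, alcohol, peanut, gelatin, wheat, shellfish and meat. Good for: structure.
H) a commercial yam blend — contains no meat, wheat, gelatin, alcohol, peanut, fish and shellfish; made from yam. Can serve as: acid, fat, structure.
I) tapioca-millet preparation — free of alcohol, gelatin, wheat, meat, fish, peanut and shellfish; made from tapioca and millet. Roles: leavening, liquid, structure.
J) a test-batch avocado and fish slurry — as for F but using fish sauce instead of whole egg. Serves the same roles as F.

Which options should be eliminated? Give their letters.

J

A: no wheat, no peanut — valid
B: every rule checks out — valid
C: nothing on the exclusion list — OK
D: every rule checks out — keep
E: every rule checks out — OK
F: only whole egg, avocado and flaxseed; none excluded — OK
G: no wheat, no peanut — OK
H: all constraints satisfied — valid
I: nothing on the exclusion list — valid
J: has fish sauce, so not vegetarian — reject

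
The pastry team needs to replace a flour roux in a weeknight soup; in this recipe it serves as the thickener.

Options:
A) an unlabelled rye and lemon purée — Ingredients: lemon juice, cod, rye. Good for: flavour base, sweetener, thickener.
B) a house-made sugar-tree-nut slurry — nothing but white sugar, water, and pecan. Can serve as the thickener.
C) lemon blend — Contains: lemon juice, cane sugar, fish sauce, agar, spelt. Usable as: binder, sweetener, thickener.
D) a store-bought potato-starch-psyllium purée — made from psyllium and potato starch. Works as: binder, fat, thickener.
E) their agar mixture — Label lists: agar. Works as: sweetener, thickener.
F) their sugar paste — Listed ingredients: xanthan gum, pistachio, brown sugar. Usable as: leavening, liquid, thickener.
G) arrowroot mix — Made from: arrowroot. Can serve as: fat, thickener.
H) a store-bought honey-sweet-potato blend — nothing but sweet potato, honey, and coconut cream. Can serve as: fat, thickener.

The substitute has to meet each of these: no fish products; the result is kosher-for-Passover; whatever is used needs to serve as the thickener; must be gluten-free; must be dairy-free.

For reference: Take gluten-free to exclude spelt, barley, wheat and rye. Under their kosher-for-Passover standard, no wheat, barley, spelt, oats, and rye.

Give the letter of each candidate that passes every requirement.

B, D, E, F, G, H

A: has rye, so not gluten-free; has rye, so not kosher-for-Passover (and 1 more) — out
B: only white sugar, pecan and water; none excluded — valid
C: has spelt, so not gluten-free; has spelt, so not kosher-for-Passover (and 1 more) — out
D: gluten-free, no fish — OK
E: works as a thickener, gluten-free, no fish — valid
F: works as a thickener, no fish, no dairy — valid
G: only arrowroot; none excluded — valid
H: all constraints satisfied — valid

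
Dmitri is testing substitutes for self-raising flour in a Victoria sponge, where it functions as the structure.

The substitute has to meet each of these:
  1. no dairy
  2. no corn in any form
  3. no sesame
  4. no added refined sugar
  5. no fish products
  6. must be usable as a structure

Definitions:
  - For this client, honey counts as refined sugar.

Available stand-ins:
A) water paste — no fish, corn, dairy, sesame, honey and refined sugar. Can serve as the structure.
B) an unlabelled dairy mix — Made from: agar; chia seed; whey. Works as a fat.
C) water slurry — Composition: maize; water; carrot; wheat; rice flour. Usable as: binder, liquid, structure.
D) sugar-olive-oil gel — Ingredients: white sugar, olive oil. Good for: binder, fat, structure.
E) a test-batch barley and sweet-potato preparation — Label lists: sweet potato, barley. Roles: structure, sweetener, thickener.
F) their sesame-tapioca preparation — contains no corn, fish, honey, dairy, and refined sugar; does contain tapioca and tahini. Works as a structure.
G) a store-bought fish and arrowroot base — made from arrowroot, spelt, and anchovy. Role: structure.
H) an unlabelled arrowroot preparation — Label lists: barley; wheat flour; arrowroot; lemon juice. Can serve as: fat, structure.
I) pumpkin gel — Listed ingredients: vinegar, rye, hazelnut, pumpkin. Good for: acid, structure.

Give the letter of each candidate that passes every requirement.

A, E, H, I

A: every rule checks out — valid
B: not usable as a structure; has whey, so not dairy-free — reject
C: has maize, so not corn-free — no
D: has white sugar, so not no-added-sugar — no
E: all constraints satisfied — OK
F: has tahini, so not sesame-free — no
G: has anchovy, so not fish-free — no
H: every rule checks out — OK
I: rye and hazelnut etc. — none of it excluded — keep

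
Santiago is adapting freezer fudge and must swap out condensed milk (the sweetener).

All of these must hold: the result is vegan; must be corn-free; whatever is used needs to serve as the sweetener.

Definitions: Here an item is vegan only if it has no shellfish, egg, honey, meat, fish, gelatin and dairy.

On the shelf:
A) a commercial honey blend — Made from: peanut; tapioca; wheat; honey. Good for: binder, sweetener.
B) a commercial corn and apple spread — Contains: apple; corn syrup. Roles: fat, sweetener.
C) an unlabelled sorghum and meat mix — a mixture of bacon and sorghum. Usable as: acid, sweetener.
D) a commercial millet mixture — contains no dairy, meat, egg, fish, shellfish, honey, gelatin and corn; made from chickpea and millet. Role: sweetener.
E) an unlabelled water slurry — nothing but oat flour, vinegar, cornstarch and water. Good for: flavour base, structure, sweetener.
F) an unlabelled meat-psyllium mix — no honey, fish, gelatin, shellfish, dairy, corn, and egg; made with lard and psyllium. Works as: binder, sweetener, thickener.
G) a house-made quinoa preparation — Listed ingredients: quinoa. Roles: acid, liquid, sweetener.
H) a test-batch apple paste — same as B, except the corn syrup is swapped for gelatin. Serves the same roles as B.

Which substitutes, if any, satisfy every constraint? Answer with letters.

D, G

A: has honey, so not vegan — reject
B: has corn syrup, so not corn-free — out
C: has bacon, so not vegan — no
D: vegan, no corn — keep
E: has cornstarch, so not corn-free — out
F: has lard, so not vegan — reject
G: only quinoa; none excluded — OK
H: has gelatin, so not vegan — reject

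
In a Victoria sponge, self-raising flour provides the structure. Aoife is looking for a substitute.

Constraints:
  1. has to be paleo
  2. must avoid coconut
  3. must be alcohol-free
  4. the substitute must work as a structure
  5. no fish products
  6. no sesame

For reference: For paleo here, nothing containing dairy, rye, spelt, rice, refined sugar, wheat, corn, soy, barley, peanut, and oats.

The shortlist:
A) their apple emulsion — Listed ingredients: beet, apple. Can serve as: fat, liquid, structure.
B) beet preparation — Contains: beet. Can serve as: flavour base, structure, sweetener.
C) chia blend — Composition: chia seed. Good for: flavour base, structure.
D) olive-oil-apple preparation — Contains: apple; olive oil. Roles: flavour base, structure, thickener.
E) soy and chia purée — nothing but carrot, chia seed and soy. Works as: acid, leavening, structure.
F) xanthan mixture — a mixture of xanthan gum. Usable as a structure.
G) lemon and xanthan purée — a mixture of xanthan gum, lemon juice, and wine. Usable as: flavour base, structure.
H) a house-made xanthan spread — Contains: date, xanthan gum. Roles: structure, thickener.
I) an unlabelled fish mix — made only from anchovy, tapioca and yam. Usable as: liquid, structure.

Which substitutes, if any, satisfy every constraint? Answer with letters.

A, B, C, D, F, H

A: works as a structure, no fish, no sesame — OK
B: paleo, no coconut — valid
C: only chia seed; none excluded — valid
D: only apple and olive oil; none excluded — OK
E: has soy, so not paleo — reject
F: only xanthan gum; none excluded — OK
G: has wine, so not alcohol-free — out
H: only date and xanthan gum; none excluded — valid
I: has anchovy, so not fish-free — reject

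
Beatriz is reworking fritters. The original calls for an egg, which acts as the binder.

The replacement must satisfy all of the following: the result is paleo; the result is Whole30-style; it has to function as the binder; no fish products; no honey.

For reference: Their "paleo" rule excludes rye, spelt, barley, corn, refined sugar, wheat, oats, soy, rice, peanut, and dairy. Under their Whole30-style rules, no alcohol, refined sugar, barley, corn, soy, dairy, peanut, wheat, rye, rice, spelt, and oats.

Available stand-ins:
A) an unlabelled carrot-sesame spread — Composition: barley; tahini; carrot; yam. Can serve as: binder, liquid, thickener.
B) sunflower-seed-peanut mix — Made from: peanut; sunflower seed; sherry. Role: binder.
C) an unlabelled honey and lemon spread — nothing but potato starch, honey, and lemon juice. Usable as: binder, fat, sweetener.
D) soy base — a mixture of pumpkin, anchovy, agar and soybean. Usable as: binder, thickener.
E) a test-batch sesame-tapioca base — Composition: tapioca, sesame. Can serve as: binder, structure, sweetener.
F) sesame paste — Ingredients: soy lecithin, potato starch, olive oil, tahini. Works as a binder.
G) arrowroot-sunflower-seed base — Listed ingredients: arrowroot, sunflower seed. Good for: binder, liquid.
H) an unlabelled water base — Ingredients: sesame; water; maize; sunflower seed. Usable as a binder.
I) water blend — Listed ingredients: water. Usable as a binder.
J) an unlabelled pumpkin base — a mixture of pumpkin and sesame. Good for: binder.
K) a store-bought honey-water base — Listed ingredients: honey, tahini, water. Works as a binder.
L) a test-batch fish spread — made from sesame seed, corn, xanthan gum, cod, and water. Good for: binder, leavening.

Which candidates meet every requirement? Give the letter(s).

A: has barley, so not paleo; has barley, so not Whole30-style — reject
B: has peanut, so not paleo; has sherry, so not Whole30-style — reject
C: has honey, so not honey-free — no
D: has soybean, so not paleo; has soybean, so not Whole30-style (and 1 more) — reject
E: no honey, paleo — OK
F: has soy lecithin, so not paleo; has soy lecithin, so not Whole30-style — no
G: all constraints satisfied — keep
H: has maize, so not paleo; has maize, so not Whole30-style — reject
I: works as a binder, Whole30-style, no fish — keep
J: no fish, no honey — keep
K: has honey, so not honey-free — reject
L: has corn, so not paleo; has corn, so not Whole30-style (and 1 more) — no

E, G, I, J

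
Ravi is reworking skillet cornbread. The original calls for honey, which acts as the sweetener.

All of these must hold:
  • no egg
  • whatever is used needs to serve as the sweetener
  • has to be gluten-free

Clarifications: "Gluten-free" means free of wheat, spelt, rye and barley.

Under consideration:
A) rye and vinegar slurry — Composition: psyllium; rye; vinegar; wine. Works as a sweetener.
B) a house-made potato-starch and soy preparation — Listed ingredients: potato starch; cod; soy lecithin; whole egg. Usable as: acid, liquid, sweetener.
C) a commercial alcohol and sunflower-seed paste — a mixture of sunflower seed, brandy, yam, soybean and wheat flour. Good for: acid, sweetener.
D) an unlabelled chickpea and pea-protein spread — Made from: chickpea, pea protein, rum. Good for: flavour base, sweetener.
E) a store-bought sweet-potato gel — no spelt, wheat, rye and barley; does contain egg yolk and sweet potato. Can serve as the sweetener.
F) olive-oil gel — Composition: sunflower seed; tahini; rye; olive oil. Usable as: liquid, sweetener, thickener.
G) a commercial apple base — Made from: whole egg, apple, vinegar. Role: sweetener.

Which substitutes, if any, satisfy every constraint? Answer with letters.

A: has rye, so not gluten-free — reject
B: has whole egg, so not egg-free — reject
C: has wheat flour, so not gluten-free — no
D: all constraints satisfied — keep
E: has egg yolk, so not egg-free — out
F: has rye, so not gluten-free — no
G: has whole egg, so not egg-free — out

D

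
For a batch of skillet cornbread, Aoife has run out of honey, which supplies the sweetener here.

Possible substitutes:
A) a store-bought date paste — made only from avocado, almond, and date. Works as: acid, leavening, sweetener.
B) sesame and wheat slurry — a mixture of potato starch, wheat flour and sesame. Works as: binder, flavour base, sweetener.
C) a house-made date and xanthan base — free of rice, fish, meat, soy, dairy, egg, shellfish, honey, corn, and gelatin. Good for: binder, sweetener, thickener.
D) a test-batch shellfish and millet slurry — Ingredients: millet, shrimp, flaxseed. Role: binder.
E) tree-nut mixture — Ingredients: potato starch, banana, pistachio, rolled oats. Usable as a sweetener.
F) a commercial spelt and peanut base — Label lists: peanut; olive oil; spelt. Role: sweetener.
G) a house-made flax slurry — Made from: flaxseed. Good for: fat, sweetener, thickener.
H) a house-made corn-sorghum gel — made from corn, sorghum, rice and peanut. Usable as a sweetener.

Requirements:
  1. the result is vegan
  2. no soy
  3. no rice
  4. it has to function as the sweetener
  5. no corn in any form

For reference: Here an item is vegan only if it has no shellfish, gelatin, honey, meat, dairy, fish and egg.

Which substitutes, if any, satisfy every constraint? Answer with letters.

A: only almond, date, and avocado; none excluded — valid
B: no rice, no soy — valid
C: nothing on the exclusion list — valid
D: not usable as a sweetener; has shrimp, so not vegan — reject
E: works as a sweetener, no soy, vegan — valid
F: only peanut, spelt, and olive oil; none excluded — OK
G: vegan, no soy — valid
H: has corn, so not corn-free; has rice, so not rice-free — reject

A, B, C, E, F, G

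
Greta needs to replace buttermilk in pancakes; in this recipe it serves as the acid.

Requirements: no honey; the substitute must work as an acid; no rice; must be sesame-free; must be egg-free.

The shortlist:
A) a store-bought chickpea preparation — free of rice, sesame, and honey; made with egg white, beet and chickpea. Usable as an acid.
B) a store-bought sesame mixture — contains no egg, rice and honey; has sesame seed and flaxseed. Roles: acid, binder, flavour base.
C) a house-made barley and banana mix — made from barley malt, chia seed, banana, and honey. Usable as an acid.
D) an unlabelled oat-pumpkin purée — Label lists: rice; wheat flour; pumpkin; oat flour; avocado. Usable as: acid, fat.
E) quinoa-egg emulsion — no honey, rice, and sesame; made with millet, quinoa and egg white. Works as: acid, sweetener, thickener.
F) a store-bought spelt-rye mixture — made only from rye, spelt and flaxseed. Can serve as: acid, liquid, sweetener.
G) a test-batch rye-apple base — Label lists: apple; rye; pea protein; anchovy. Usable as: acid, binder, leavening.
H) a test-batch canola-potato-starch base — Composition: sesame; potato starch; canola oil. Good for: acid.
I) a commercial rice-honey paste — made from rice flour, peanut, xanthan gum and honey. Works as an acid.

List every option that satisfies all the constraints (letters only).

A: has egg white, so not egg-free — reject
B: has sesame seed, so not sesame-free — reject
C: has honey, so not honey-free — no
D: has rice, so not rice-free — reject
E: has egg white, so not egg-free — reject
F: only rye, spelt and flaxseed; none excluded — keep
G: anchovy and rye etc. — none of it excluded — OK
H: has sesame, so not sesame-free — reject
I: has honey, so not honey-free; has rice flour, so not rice-free — reject

F, G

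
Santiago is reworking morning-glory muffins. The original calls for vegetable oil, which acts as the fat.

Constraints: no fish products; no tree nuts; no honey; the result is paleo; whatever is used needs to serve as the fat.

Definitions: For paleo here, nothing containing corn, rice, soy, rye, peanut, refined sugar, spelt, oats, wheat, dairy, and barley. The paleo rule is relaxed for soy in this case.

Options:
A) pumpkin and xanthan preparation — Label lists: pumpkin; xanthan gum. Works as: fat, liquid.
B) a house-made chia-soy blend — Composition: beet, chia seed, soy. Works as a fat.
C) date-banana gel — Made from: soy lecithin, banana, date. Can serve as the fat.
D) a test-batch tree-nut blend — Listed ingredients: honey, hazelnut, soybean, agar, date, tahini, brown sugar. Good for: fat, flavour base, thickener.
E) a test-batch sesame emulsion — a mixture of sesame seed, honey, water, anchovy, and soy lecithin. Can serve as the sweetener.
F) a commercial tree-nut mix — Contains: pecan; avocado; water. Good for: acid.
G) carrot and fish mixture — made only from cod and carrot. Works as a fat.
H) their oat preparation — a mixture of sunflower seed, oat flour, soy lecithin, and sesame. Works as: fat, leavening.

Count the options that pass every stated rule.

3

A: all constraints satisfied — keep
B: soy is permitted under the paleo carve-out; nothing else excluded — OK
C: soy is permitted under the paleo carve-out; nothing else excluded — valid
D: has brown sugar, so not paleo; has honey, so not honey-free (and 1 more) — out
E: not usable as a fat; has honey, so not honey-free (and 1 more) — out
F: not usable as a fat; has pecan, so not tree-nut-free — out
G: has cod, so not fish-free — no
H: has oat flour, so not paleo — reject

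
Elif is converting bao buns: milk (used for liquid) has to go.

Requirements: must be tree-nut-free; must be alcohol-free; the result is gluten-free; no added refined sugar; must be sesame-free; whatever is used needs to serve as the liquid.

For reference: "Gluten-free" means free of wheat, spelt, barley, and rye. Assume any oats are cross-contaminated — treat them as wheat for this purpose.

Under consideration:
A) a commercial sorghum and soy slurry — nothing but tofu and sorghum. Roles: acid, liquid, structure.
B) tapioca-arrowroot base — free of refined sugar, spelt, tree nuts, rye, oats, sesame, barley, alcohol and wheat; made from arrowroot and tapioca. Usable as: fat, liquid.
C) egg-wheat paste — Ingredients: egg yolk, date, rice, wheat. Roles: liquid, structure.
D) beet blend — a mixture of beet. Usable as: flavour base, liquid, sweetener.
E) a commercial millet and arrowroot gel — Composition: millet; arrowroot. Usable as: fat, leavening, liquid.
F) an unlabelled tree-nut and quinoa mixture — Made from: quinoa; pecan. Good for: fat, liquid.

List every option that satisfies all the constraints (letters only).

A: works as a liquid, no alcohol, no refined sugar — OK
B: works as a liquid, no sesame, no alcohol — OK
C: has wheat, so not gluten-free — reject
D: only beet; none excluded — keep
E: no sesame, no alcohol — valid
F: has pecan, so not tree-nut-free — out

A, B, D, E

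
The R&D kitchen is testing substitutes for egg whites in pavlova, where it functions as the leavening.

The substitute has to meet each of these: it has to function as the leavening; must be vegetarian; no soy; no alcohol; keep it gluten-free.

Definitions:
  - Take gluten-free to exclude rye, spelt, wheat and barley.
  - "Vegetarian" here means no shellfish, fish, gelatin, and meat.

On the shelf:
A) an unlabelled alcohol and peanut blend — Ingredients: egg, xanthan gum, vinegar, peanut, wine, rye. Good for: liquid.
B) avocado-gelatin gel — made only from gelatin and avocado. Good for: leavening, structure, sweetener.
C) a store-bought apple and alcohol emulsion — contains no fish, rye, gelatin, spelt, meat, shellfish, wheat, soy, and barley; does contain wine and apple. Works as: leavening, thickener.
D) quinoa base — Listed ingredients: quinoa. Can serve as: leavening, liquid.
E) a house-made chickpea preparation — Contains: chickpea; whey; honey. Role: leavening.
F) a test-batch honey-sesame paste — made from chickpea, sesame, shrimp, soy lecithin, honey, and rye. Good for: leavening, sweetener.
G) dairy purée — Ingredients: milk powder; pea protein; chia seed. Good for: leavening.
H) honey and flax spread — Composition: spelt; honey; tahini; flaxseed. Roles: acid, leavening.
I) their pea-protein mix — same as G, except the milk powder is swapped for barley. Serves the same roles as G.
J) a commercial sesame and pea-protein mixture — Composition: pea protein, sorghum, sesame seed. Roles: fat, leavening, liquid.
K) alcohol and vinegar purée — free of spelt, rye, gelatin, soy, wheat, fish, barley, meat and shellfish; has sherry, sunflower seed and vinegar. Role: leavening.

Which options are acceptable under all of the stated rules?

D, E, G, J

A: not usable as a leavening; has rye, so not gluten-free (and 1 more) — no
B: has gelatin, so not vegetarian — no
C: has wine, so not alcohol-free — out
D: works as a leavening, no soy, no alcohol — keep
E: only whey, honey, and chickpea; none excluded — OK
F: has rye, so not gluten-free; has shrimp, so not vegetarian (and 1 more) — no
G: every rule checks out — valid
H: has spelt, so not gluten-free — reject
I: has barley, so not gluten-free — out
J: works as a leavening, no alcohol, vegetarian — valid
K: has sherry, so not alcohol-free — out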